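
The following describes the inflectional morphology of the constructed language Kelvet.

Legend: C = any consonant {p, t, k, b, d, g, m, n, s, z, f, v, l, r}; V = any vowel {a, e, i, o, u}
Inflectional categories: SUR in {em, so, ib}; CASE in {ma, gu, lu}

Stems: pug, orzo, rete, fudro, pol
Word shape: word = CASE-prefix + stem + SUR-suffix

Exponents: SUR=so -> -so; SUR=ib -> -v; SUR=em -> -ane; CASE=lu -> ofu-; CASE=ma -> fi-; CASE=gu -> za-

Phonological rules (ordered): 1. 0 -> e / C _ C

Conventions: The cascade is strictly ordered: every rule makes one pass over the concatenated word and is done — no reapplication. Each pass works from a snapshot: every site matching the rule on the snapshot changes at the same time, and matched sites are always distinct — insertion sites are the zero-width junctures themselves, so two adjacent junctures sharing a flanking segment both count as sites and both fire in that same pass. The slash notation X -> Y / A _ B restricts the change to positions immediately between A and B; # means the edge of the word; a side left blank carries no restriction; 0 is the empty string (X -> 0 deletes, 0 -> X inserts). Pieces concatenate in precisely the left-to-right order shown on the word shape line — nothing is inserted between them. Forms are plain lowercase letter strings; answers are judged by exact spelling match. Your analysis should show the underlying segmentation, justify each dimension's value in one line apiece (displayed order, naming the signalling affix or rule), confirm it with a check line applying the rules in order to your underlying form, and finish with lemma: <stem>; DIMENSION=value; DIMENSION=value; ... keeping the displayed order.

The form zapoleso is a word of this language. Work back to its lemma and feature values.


underlying: za-pol-so
SUR=so - signalled by the affix -so
CASE=gu - signalled by the affix za-
check: zapolso -> zapoleso
lemma: pol; SUR=so; CASE=gu


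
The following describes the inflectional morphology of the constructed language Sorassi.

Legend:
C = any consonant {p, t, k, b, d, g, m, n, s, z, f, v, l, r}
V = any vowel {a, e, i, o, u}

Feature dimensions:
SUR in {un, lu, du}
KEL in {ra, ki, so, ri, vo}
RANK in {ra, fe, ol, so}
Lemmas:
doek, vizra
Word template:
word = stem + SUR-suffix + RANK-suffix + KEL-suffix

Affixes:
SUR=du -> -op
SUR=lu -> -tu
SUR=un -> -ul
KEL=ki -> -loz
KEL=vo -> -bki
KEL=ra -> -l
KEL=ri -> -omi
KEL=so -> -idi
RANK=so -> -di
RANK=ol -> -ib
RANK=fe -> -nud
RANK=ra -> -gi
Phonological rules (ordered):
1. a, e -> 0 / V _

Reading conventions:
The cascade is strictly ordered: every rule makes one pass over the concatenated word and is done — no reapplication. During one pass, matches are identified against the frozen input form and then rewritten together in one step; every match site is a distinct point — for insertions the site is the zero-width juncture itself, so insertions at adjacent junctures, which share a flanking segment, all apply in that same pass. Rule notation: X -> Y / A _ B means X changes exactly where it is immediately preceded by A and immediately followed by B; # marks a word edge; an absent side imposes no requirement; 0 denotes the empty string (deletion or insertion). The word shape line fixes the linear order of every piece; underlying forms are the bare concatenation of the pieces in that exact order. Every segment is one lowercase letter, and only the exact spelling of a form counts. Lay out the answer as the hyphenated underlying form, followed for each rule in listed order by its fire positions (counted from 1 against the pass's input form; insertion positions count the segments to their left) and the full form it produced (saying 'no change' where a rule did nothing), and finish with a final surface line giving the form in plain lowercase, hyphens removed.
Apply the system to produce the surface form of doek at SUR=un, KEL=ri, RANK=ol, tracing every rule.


underlying: doek-ul-ib-omi
1. a, e -> 0 / V _: fires at position(s) 3: dokulibomi
surface: dokulibomi


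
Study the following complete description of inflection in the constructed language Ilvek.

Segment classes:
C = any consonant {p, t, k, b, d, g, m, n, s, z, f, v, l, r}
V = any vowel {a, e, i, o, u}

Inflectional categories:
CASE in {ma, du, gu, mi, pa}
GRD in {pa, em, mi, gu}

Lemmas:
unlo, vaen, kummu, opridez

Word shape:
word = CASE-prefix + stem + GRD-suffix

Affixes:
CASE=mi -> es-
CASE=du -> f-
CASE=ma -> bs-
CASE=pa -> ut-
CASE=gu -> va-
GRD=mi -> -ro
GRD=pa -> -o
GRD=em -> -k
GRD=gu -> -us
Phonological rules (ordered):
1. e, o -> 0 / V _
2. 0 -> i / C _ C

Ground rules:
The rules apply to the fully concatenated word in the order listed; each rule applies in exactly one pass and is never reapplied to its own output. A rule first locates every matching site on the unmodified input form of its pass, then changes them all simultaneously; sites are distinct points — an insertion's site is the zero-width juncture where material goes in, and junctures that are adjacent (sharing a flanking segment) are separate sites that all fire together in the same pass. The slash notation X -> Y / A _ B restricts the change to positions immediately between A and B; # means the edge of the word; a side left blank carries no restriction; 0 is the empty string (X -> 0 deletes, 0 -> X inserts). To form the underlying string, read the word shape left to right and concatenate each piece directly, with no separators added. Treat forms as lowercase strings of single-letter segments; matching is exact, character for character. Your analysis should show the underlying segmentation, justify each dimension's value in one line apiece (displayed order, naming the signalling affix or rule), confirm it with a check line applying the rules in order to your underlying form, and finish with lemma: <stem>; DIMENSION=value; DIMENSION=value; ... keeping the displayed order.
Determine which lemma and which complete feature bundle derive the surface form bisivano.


underlying: bs-vaen-o
CASE=ma - signalled by the affix bs-
GRD=pa - signalled by the affix -o
check: bsvaeno -> bsvano -> bisivano
lemma: vaen; CASE=ma; GRD=pa


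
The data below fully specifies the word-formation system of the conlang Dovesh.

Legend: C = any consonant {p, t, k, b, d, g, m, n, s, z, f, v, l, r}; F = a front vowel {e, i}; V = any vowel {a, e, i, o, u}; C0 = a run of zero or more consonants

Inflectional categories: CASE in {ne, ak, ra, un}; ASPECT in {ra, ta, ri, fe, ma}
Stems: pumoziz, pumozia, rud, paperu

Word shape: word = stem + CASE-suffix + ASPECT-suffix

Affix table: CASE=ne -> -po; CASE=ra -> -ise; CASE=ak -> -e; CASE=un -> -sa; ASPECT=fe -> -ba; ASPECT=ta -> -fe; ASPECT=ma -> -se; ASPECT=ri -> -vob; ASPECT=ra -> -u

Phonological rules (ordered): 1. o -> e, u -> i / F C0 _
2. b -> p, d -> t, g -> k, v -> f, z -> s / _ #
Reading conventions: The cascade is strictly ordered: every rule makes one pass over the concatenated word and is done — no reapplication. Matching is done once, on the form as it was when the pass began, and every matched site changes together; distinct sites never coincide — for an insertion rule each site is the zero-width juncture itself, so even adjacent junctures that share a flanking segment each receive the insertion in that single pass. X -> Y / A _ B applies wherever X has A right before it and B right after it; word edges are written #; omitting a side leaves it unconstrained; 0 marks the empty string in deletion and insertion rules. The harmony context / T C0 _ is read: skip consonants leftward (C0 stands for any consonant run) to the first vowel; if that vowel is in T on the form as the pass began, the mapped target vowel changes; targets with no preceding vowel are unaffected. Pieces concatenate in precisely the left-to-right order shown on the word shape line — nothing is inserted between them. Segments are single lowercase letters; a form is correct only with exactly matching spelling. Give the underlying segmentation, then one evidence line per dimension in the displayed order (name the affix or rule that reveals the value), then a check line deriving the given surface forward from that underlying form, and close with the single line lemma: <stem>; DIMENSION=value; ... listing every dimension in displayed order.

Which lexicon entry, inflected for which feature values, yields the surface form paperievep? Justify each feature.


underlying: paperu-e-vob
CASE=ak - signalled by the affix -e
ASPECT=ri - signalled by the affix -vob
check: paperuevob -> paperieveb -> paperievep
lemma: paperu; CASE=ak; ASPECT=ri


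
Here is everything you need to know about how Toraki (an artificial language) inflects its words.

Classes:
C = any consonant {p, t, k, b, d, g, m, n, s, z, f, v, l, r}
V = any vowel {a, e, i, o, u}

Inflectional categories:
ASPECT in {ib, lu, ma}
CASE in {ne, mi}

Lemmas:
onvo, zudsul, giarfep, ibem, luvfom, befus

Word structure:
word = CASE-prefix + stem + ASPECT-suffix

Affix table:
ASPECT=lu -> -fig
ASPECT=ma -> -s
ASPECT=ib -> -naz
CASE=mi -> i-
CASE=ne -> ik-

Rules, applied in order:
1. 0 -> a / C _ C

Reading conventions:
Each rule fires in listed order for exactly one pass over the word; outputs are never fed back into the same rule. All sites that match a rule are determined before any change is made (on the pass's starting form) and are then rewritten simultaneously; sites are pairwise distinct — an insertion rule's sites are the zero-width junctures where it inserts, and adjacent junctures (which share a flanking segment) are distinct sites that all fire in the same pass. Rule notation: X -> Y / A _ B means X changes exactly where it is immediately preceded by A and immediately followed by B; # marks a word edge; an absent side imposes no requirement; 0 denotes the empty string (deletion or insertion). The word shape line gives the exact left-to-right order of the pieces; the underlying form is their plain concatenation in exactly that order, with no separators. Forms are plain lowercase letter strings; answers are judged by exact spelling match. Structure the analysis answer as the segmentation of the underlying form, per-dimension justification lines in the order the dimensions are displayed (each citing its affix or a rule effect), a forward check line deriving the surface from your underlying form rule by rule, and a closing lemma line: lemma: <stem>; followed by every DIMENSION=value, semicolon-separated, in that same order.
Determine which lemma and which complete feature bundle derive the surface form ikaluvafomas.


underlying: ik-luvfom-s
ASPECT=ma - signalled by the affix -s
CASE=ne - signalled by the affix ik-
check: ikluvfoms -> ikaluvafomas
lemma: luvfom; ASPECT=ma; CASE=ne


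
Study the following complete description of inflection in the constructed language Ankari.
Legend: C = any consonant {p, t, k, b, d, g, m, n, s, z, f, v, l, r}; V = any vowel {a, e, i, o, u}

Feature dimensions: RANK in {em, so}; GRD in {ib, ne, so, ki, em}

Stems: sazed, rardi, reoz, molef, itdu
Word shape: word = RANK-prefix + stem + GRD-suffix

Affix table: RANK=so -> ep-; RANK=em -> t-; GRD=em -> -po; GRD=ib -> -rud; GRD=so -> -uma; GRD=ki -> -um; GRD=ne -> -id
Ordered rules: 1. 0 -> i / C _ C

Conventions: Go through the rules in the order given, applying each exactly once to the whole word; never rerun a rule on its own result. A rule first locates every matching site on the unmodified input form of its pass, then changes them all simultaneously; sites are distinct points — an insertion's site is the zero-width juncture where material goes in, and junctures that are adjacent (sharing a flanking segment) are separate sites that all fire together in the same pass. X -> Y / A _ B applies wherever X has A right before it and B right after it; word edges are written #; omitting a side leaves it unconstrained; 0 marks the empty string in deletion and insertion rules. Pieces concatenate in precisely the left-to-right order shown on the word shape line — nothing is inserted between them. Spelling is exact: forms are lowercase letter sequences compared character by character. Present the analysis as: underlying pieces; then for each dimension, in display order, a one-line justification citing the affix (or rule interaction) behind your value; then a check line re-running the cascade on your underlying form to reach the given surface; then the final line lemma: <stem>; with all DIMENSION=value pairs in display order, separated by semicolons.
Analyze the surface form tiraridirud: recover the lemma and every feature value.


underlying: t-rardi-rud
RANK=em - signalled by the affix t-
GRD=ib - signalled by the affix -rud
check: trardirud -> tiraridirud
lemma: rardi; RANK=em; GRD=ib


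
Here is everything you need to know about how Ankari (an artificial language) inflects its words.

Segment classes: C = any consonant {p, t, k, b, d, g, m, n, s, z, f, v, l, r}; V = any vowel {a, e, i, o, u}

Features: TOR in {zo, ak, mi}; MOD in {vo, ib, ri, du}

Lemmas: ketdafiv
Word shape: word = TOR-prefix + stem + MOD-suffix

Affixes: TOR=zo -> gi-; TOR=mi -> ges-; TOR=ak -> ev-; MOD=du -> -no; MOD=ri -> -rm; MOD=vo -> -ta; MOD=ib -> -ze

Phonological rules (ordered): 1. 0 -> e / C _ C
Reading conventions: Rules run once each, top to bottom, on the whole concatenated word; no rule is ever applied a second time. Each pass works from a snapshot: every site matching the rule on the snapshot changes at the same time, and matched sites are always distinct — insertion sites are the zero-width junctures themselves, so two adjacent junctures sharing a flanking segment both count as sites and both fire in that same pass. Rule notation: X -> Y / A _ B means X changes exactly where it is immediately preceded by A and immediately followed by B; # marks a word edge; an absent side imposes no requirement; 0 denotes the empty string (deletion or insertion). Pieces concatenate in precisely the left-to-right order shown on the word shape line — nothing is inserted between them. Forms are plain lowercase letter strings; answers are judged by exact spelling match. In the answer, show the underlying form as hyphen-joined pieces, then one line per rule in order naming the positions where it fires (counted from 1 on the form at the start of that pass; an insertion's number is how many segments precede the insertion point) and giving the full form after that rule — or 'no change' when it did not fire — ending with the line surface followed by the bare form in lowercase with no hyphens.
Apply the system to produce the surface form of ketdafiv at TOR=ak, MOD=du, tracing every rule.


underlying: ev-ketdafiv-no
1. 0 -> e / C _ C: inserts after position(s) 2, 5, 10: eveketedafiveno
surface: eveketedafiveno


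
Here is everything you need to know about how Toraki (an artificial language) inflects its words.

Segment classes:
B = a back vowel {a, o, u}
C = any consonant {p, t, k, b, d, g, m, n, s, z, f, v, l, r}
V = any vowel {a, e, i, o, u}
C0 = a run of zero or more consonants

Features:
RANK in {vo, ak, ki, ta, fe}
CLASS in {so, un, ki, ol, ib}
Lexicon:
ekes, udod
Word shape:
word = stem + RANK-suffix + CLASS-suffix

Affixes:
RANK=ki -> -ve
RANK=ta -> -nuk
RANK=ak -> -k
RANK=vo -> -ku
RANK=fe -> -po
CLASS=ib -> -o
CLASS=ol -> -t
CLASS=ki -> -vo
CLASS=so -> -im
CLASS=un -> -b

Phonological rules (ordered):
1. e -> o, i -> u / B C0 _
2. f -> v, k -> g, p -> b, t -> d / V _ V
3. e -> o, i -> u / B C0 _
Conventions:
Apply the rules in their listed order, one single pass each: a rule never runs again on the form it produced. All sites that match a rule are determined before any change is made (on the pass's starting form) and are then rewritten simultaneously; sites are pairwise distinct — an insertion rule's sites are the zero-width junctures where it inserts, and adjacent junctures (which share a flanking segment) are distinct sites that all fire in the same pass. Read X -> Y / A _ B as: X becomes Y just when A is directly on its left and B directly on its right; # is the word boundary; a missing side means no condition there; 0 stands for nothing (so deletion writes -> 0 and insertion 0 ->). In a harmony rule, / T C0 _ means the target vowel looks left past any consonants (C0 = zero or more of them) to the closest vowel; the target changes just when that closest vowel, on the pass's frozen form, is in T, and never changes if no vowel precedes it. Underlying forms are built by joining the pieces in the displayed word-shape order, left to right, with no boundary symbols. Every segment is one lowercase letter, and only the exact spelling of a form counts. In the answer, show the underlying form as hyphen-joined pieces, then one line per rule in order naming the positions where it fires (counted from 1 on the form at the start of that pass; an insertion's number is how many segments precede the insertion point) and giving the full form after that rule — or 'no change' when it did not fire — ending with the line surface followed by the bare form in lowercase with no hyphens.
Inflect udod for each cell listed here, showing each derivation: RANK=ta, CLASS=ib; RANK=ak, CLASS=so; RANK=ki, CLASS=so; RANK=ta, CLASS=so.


cell RANK=ta, CLASS=ib:
underlying: udod-nuk-o
1. e -> o, i -> u / B C0 _: no change
2. f -> v, k -> g, p -> b, t -> d / V _ V: fires at position(s) 7: udodnugo
3. e -> o, i -> u / B C0 _: no change
surface: udodnugo

cell RANK=ak, CLASS=so:
underlying: udod-k-im
1. e -> o, i -> u / B C0 _: fires at position(s) 6: udodkum
2. f -> v, k -> g, p -> b, t -> d / V _ V: no change
3. e -> o, i -> u / B C0 _: no change
surface: udodkum

cell RANK=ki, CLASS=so:
underlying: udod-ve-im
1. e -> o, i -> u / B C0 _: fires at position(s) 6: udodvoim
2. f -> v, k -> g, p -> b, t -> d / V _ V: no change
3. e -> o, i -> u / B C0 _: fires at position(s) 7: udodvoum
surface: udodvoum

cell RANK=ta, CLASS=so:
underlying: udod-nuk-im
1. e -> o, i -> u / B C0 _: fires at position(s) 8: udodnukum
2. f -> v, k -> g, p -> b, t -> d / V _ V: fires at position(s) 7: udodnugum
3. e -> o, i -> u / B C0 _: no change
surface: udodnugum


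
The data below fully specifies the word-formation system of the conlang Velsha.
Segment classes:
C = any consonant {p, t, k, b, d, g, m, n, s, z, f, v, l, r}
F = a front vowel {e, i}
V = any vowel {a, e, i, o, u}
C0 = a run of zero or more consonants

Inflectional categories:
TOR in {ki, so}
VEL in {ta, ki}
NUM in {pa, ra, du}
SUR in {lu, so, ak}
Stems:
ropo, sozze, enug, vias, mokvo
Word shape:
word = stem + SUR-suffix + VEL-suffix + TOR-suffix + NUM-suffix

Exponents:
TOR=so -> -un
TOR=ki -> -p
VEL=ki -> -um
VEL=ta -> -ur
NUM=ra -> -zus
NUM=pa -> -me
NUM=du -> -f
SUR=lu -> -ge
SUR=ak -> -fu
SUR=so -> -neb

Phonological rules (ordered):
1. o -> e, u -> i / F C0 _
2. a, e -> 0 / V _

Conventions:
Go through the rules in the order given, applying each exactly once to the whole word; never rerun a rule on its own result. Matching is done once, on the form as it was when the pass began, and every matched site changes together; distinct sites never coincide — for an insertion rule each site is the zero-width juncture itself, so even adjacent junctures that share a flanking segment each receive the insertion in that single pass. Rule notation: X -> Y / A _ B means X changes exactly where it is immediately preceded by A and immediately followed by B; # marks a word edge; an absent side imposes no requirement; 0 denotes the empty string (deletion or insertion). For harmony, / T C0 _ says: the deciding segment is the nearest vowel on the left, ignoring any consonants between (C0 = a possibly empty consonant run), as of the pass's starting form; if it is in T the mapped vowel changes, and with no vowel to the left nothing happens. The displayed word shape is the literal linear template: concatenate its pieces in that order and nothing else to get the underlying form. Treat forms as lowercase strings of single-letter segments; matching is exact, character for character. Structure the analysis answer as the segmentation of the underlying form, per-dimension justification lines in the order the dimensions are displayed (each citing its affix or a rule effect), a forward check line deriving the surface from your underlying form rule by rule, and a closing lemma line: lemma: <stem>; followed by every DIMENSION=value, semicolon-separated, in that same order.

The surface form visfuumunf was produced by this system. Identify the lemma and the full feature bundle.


underlying: vias-fu-um-un-f
TOR=so - signalled by the affix -un
VEL=ki - signalled by the affix -um
NUM=du - signalled by the affix -f
SUR=ak - signalled by the affix -fu
check: viasfuumunf -> viasfuumunf -> visfuumunf
lemma: vias; TOR=so; VEL=ki; NUM=du; SUR=ak


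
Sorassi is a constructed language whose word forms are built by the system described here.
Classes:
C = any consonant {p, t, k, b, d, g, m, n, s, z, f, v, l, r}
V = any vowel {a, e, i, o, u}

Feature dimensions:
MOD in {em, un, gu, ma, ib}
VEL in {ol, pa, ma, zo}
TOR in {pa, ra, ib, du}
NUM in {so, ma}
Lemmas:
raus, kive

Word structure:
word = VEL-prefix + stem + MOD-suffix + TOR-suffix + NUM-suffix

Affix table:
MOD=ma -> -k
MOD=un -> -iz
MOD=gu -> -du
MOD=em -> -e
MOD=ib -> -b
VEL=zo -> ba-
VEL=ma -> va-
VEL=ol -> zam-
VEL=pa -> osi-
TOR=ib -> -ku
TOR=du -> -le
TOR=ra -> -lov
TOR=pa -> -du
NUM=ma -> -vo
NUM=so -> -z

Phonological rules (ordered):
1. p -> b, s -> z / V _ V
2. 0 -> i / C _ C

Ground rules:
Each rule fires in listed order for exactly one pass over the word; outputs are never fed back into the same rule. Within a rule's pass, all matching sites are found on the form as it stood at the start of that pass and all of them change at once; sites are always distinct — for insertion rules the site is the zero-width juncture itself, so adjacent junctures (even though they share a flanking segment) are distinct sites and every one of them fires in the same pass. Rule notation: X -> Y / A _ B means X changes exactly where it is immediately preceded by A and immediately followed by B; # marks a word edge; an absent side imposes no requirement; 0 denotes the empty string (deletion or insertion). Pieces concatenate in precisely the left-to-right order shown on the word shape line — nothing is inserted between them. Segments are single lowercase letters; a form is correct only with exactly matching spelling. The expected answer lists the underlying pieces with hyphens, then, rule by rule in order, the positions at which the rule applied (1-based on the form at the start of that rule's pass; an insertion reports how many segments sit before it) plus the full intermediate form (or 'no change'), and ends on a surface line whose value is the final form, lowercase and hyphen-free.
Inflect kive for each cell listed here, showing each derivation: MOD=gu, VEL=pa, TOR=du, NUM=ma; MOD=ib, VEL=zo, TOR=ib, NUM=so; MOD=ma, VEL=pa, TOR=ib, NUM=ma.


cell MOD=gu, VEL=pa, TOR=du, NUM=ma:
underlying: osi-kive-du-le-vo
1. p -> b, s -> z / V _ V: fires at position(s) 2: ozikivedulevo
2. 0 -> i / C _ C: no change
surface: ozikivedulevo

cell MOD=ib, VEL=zo, TOR=ib, NUM=so:
underlying: ba-kive-b-ku-z
1. p -> b, s -> z / V _ V: no change
2. 0 -> i / C _ C: inserts after position(s) 7: bakivebikuz
surface: bakivebikuz

cell MOD=ma, VEL=pa, TOR=ib, NUM=ma:
underlying: osi-kive-k-ku-vo
1. p -> b, s -> z / V _ V: fires at position(s) 2: ozikivekkuvo
2. 0 -> i / C _ C: inserts after position(s) 8: ozikivekikuvo
surface: ozikivekikuvo


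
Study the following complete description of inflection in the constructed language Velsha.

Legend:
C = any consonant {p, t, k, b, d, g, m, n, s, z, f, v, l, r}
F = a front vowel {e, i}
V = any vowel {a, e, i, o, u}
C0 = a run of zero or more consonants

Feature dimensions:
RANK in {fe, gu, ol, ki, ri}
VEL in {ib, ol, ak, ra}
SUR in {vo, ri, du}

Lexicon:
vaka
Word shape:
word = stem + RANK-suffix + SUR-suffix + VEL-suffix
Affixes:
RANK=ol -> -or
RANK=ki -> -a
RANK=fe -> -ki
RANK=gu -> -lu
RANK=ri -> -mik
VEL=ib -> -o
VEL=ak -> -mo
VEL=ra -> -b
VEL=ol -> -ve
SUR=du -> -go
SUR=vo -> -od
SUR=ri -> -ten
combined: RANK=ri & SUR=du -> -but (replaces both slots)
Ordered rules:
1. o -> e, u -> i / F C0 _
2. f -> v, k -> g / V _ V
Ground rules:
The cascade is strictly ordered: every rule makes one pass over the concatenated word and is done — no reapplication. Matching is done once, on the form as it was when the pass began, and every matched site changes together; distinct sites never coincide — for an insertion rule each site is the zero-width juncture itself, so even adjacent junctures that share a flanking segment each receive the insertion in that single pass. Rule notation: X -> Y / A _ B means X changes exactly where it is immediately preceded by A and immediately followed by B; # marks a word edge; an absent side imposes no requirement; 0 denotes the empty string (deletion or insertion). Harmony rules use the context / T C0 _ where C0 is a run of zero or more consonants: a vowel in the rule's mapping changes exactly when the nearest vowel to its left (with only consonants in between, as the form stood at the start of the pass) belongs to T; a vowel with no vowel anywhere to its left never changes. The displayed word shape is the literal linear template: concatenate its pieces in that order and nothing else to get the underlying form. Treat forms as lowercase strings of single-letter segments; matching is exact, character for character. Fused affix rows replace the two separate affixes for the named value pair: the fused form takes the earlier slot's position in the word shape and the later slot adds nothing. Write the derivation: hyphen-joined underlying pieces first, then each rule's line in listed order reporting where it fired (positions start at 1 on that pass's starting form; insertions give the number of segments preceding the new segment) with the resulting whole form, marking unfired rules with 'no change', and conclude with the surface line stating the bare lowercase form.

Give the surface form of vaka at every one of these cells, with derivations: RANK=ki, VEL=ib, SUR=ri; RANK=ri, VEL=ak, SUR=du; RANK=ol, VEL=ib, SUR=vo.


cell RANK=ki, VEL=ib, SUR=ri:
underlying: vaka-a-ten-o
1. o -> e, u -> i / F C0 _: fires at position(s) 9: vakaatene
2. f -> v, k -> g / V _ V: fires at position(s) 3: vagaatene
surface: vagaatene

cell RANK=ri, VEL=ak, SUR=du:
underlying: vaka-but-mo
1. o -> e, u -> i / F C0 _: no change
2. f -> v, k -> g / V _ V: fires at position(s) 3: vagabutmo
surface: vagabutmo

cell RANK=ol, VEL=ib, SUR=vo:
underlying: vaka-or-od-o
1. o -> e, u -> i / F C0 _: no change
2. f -> v, k -> g / V _ V: fires at position(s) 3: vagaorodo
surface: vagaorodo


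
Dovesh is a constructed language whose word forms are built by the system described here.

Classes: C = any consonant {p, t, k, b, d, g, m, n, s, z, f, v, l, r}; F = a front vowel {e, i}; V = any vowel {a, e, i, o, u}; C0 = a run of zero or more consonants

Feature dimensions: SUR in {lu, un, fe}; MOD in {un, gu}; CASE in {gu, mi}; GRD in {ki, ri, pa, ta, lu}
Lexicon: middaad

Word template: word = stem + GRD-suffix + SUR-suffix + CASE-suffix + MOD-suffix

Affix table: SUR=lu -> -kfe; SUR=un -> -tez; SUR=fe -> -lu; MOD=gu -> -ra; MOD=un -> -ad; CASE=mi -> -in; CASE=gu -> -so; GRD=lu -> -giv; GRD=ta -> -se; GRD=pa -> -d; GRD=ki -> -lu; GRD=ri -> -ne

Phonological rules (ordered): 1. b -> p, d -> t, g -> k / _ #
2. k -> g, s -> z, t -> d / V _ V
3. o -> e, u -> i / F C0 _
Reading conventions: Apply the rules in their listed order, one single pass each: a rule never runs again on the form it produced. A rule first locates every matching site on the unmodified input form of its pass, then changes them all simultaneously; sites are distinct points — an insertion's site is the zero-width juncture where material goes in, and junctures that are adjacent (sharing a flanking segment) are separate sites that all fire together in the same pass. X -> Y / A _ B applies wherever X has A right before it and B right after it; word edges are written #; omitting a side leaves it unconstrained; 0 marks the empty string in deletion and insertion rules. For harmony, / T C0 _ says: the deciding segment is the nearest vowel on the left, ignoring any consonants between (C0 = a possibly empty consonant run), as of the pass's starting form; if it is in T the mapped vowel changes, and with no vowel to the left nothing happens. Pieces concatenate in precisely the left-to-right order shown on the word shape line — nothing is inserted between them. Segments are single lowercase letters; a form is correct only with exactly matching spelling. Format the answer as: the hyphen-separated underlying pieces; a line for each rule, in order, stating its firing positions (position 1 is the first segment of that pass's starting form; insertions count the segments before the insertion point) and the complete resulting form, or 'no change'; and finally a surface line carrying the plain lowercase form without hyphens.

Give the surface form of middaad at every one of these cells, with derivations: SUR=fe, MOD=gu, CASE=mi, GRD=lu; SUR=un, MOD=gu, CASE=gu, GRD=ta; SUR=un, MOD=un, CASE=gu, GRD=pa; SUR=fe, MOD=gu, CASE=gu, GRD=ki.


cell SUR=fe, MOD=gu, CASE=mi, GRD=lu:
underlying: middaad-giv-lu-in-ra
1. b -> p, d -> t, g -> k / _ #: no change
2. k -> g, s -> z, t -> d / V _ V: no change
3. o -> e, u -> i / F C0 _: fires at position(s) 12: middaadgivliinra
surface: middaadgivliinra

cell SUR=un, MOD=gu, CASE=gu, GRD=ta:
underlying: middaad-se-tez-so-ra
1. b -> p, d -> t, g -> k / _ #: no change
2. k -> g, s -> z, t -> d / V _ V: fires at position(s) 10: middaadsedezsora
3. o -> e, u -> i / F C0 _: fires at position(s) 14: middaadsedezsera
surface: middaadsedezsera

cell SUR=un, MOD=un, CASE=gu, GRD=pa:
underlying: middaad-d-tez-so-ad
1. b -> p, d -> t, g -> k / _ #: fires at position(s) 15: middaaddtezsoat
2. k -> g, s -> z, t -> d / V _ V: no change
3. o -> e, u -> i / F C0 _: fires at position(s) 13: middaaddtezseat
surface: middaaddtezseat

cell SUR=fe, MOD=gu, CASE=gu, GRD=ki:
underlying: middaad-lu-lu-so-ra
1. b -> p, d -> t, g -> k / _ #: no change
2. k -> g, s -> z, t -> d / V _ V: fires at position(s) 12: middaadluluzora
3. o -> e, u -> i / F C0 _: no change
surface: middaadluluzora


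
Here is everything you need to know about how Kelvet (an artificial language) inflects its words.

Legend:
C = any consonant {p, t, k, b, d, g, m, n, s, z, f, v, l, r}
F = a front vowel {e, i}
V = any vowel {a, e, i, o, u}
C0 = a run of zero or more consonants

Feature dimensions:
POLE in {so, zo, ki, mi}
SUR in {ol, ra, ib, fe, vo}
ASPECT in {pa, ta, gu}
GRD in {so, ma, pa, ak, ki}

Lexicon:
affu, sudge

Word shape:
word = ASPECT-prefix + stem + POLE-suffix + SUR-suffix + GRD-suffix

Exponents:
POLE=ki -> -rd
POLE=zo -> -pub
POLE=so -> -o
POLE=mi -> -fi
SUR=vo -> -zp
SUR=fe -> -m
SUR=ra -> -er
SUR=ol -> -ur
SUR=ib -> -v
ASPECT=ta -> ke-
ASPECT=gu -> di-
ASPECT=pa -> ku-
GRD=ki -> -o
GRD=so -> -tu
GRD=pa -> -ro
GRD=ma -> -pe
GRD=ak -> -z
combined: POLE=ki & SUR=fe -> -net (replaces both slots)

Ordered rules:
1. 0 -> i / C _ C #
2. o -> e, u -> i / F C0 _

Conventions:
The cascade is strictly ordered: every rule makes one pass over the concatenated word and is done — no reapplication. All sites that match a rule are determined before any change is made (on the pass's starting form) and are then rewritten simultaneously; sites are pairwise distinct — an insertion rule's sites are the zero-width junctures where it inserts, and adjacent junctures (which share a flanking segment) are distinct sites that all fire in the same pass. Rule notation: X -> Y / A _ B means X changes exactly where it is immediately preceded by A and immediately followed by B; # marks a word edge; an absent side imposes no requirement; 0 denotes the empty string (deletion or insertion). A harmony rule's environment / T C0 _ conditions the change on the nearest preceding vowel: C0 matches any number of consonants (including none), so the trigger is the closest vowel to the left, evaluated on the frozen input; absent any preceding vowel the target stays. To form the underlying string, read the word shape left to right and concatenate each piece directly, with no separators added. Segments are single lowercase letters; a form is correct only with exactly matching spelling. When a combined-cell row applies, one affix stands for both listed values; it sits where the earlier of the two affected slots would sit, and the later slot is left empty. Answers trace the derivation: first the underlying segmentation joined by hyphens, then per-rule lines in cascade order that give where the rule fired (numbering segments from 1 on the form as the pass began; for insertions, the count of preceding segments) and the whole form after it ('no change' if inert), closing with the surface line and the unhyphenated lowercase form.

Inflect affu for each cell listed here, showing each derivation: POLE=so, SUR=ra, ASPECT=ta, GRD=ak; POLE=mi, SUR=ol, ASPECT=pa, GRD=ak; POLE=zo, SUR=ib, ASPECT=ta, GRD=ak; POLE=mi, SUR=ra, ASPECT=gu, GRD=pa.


cell POLE=so, SUR=ra, ASPECT=ta, GRD=ak:
underlying: ke-affu-o-er-z
1. 0 -> i / C _ C #: inserts after position(s) 9: keaffuoeriz
2. o -> e, u -> i / F C0 _: no change
surface: keaffuoeriz

cell POLE=mi, SUR=ol, ASPECT=pa, GRD=ak:
underlying: ku-affu-fi-ur-z
1. 0 -> i / C _ C #: inserts after position(s) 10: kuaffufiuriz
2. o -> e, u -> i / F C0 _: fires at position(s) 9: kuaffufiiriz
surface: kuaffufiiriz

cell POLE=zo, SUR=ib, ASPECT=ta, GRD=ak:
underlying: ke-affu-pub-v-z
1. 0 -> i / C _ C #: inserts after position(s) 10: keaffupubviz
2. o -> e, u -> i / F C0 _: no change
surface: keaffupubviz

cell POLE=mi, SUR=ra, ASPECT=gu, GRD=pa:
underlying: di-affu-fi-er-ro
1. 0 -> i / C _ C #: no change
2. o -> e, u -> i / F C0 _: fires at position(s) 12: diaffufierre
surface: diaffufierre


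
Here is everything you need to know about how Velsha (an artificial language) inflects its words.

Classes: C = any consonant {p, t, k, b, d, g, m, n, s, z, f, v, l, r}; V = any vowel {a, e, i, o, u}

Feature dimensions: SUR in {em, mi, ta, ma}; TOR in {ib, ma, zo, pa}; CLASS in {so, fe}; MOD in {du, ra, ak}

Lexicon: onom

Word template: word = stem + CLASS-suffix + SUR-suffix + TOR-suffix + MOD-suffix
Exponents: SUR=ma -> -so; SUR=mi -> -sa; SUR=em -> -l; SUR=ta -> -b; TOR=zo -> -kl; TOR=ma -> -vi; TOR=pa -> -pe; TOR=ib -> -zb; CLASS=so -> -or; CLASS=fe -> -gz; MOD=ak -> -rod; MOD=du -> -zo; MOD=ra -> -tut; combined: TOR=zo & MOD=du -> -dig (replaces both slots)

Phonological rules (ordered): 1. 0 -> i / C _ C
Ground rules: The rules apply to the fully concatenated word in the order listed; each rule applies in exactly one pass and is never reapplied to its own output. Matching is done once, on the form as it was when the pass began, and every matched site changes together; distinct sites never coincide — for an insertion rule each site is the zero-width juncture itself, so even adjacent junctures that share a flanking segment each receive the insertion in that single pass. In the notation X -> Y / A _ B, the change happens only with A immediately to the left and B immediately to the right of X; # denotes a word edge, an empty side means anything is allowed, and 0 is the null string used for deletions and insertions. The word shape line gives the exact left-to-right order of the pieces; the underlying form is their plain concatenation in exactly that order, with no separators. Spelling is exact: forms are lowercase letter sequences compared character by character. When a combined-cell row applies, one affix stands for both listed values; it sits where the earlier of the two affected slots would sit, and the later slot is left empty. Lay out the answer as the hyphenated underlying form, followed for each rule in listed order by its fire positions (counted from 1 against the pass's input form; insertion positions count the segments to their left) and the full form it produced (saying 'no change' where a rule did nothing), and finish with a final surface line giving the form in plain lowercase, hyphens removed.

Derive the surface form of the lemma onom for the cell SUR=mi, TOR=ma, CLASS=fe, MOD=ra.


underlying: onom-gz-sa-vi-tut
1. 0 -> i / C _ C: inserts after position(s) 4, 5, 6: onomigizisavitut
surface: onomigizisavitut


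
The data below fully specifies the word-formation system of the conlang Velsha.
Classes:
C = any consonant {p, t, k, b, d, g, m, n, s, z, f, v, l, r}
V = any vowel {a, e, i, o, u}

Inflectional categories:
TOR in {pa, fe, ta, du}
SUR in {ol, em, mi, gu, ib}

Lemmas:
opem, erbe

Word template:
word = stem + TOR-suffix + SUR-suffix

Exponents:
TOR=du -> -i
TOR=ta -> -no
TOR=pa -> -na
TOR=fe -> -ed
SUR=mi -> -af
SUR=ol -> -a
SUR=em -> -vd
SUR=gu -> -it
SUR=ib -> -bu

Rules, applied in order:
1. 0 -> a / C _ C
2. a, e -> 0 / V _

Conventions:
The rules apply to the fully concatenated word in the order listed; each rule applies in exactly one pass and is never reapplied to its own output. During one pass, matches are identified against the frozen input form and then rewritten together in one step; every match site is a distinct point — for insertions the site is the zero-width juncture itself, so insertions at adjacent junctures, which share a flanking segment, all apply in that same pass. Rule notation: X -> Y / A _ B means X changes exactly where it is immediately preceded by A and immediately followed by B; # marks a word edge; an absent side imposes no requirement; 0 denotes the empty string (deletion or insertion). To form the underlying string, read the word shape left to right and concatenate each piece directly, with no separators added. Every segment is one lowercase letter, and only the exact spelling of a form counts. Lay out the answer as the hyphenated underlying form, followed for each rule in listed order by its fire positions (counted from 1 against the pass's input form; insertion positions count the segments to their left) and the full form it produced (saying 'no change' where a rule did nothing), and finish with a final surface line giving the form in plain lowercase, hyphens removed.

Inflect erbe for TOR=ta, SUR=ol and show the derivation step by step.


underlying: erbe-no-a
1. 0 -> a / C _ C: inserts after position(s) 2: erabenoa
2. a, e -> 0 / V _: fires at position(s) 8: erabeno
surface: erabeno


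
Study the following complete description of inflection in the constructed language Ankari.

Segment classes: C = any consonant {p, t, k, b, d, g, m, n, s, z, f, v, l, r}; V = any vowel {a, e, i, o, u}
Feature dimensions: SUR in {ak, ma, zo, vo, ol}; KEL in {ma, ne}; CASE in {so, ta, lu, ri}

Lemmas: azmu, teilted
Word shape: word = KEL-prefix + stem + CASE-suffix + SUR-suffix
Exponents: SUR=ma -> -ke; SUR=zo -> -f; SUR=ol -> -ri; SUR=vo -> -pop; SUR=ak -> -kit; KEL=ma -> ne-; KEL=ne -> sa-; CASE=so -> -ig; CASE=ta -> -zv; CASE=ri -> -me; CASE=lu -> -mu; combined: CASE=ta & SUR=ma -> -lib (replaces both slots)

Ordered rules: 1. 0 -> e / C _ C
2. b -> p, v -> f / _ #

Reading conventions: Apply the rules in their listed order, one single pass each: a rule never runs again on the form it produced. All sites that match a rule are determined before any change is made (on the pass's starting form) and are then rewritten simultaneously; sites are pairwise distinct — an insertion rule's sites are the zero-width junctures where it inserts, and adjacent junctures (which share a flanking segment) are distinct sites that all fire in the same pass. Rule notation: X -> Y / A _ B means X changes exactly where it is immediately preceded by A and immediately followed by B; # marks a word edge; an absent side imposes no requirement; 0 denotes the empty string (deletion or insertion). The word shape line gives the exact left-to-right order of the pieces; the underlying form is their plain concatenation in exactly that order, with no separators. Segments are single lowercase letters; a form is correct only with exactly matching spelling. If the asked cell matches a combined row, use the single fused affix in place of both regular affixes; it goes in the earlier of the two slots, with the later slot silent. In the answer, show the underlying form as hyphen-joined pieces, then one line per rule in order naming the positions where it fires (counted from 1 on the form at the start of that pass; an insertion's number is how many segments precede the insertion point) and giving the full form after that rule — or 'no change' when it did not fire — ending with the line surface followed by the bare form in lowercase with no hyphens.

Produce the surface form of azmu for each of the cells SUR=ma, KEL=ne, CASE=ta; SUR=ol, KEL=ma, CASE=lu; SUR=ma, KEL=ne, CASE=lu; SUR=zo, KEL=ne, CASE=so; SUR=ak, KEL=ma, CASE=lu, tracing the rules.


cell SUR=ma, KEL=ne, CASE=ta:
underlying: sa-azmu-lib
1. 0 -> e / C _ C: inserts after position(s) 4: saazemulib
2. b -> p, v -> f / _ #: fires at position(s) 10: saazemulip
surface: saazemulip

cell SUR=ol, KEL=ma, CASE=lu:
underlying: ne-azmu-mu-ri
1. 0 -> e / C _ C: inserts after position(s) 4: neazemumuri
2. b -> p, v -> f / _ #: no change
surface: neazemumuri

cell SUR=ma, KEL=ne, CASE=lu:
underlying: sa-azmu-mu-ke
1. 0 -> e / C _ C: inserts after position(s) 4: saazemumuke
2. b -> p, v -> f / _ #: no change
surface: saazemumuke

cell SUR=zo, KEL=ne, CASE=so:
underlying: sa-azmu-ig-f
1. 0 -> e / C _ C: inserts after position(s) 4, 8: saazemuigef
2. b -> p, v -> f / _ #: no change
surface: saazemuigef

cell SUR=ak, KEL=ma, CASE=lu:
underlying: ne-azmu-mu-kit
1. 0 -> e / C _ C: inserts after position(s) 4: neazemumukit
2. b -> p, v -> f / _ #: no change
surface: neazemumukit
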